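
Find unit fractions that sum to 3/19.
1/7 + 1/67 + 1/8911

Greedy algorithm:
3/19: ceiling(19/3) = 7, use 1/7
2/133: ceiling(133/2) = 67, use 1/67
1/8911: ceiling(8911/1) = 8911, use 1/8911
Result: 3/19 = 1/7 + 1/67 + 1/8911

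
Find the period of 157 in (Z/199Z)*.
33

199 is prime, so ord(157) divides φ(199) = 198.
Divisors of 198: 1, 2, 3, 6, 9, 11, 18, 22, 33, 66, 99, 198.
Repeated squaring: 157^1 ≡ 157, 157^2 ≡ 172, 157^4 ≡ 132, 157^8 ≡ 111, 157^16 ≡ 182, 157^32 ≡ 90, 157^64 ≡ 140, 157^128 ≡ 98 (mod 199).
Test 157^d mod 199 for each divisor d in increasing order:
157^1 ≡ 157
157^2 ≡ 172
157^3 = 157^2·157^1 ≡ 139
157^6 = 157^4·157^2 ≡ 18
157^9 = 157^8·157^1 ≡ 114
157^11 = 157^8·157^2·157^1 ≡ 106
157^18 = 157^16·157^2 ≡ 61
157^22 = 157^16·157^4·157^2 ≡ 92
157^33 = 157^32·157^1 ≡ 1  ← first divisor giving 1
The order is 33.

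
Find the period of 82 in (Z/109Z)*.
18

109 is prime, so ord(82) divides φ(109) = 108.
Divisors of 108: 1, 2, 3, 4, 6, 9, 12, 18, 27, 36, 54, 108.
Repeated squaring: 82^1 ≡ 82, 82^2 ≡ 75, 82^4 ≡ 66, 82^8 ≡ 105, 82^16 ≡ 16, 82^32 ≡ 38, 82^64 ≡ 27 (mod 109).
Test 82^d mod 109 for each divisor d in increasing order:
82^1 ≡ 82
82^2 ≡ 75
82^3 = 82^2·82^1 ≡ 46
82^4 ≡ 66
82^6 = 82^4·82^2 ≡ 45
82^9 = 82^8·82^1 ≡ 108
82^12 = 82^8·82^4 ≡ 63
82^18 = 82^16·82^2 ≡ 1  ← first divisor giving 1
The order is 18.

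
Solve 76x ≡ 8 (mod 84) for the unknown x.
x ≡ 20 (mod 21)

gcd(76, 84) = 4, which divides 8, so solutions exist.
Divide through by 4: 19x ≡ 2 (mod 21).
Find 19^(-1) mod 21 by the extended Euclidean algorithm:
21 = 1 × 19 + 2  ⟹  2 = (1)·21 + (-1)·19
19 = 9 × 2 + 1  ⟹  1 = (-9)·21 + (10)·19
So (10)·19 ≡ 1 (mod 21), i.e. 19^(-1) ≡ 10 (mod 21).
x ≡ 10 × 2 = 20 ≡ 20 (mod 21).
Check: 76 × 20 = 1520 ≡ 8 (mod 84).
x ≡ 20 (mod 21), giving 4 solutions mod 84.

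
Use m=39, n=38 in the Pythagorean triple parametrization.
(77, 2964, 2965)

Euclid's formula: a = m² - n², b = 2mn, c = m² + n²
m = 39, n = 38
a = 39² - 38² = 1521 - 1444 = 77
b = 2 × 39 × 38 = 2964
c = 39² + 38² = 1521 + 1444 = 2965
Verification: 77² + 2964² = 5929 + 8785296 = 8791225 = 2965² ✓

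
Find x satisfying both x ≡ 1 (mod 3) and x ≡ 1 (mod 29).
1

Using Chinese Remainder Theorem:
M = 3 × 29 = 87
M1 = 29, M2 = 3
y1 = 29^(-1) mod 3 = 2
y2 = 3^(-1) mod 29 = 10
x = (1×29×2 + 1×3×10) mod 87 = 1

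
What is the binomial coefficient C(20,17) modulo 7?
6

Using Lucas' theorem:
Write n=20 and k=17 in base 7:
n in base 7: [2, 6]
k in base 7: [2, 3]
C(20,17) mod 7 = ∏ C(n_i, k_i) mod 7
Digit binomials (mod 7): C(2,2) = 1; C(6,3) = 20 ≡ 6
Product: 1 × 6 = 6 ≡ 6 (mod 7)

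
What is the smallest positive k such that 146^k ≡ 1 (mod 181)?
20

181 is prime, so ord(146) divides φ(181) = 180.
Divisors of 180: 1, 2, 3, 4, 5, 6, 9, 10, 12, 15, 18, 20, 30, 36, 45, 60, 90, 180.
Repeated squaring: 146^1 ≡ 146, 146^2 ≡ 139, 146^4 ≡ 135, 146^8 ≡ 125, 146^16 ≡ 59, 146^32 ≡ 42, 146^64 ≡ 135, 146^128 ≡ 125 (mod 181).
Test 146^d mod 181 for each divisor d in increasing order:
146^1 ≡ 146
146^2 ≡ 139
146^3 = 146^2·146^1 ≡ 22
146^4 ≡ 135
146^5 = 146^4·146^1 ≡ 162
146^6 = 146^4·146^2 ≡ 122
146^9 = 146^8·146^1 ≡ 150
146^10 = 146^8·146^2 ≡ 180
146^12 = 146^8·146^4 ≡ 42
146^15 = 146^8·146^4·146^2·146^1 ≡ 19
146^18 = 146^16·146^2 ≡ 56
146^20 = 146^16·146^4 ≡ 1  ← first divisor giving 1
The order is 20.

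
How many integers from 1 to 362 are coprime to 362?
180

362 = 2 × 181
φ(n) = n × ∏(1 - 1/p) for each prime p dividing n
φ(362) = 362 × (1 - 1/2) × (1 - 1/181) = 180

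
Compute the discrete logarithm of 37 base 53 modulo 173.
122

Baby-step giant-step with step n = ⌈√173⌉ = 14.
Baby steps 53^j mod 173 (j:value) for j=0..13: 0:1, 1:53, 2:41, 3:97, 4:124, 5:171, 6:67, 7:91, 8:152, 9:98, 10:4, 11:39, 12:164, 13:42.
Giant-step multiplier: 53^(-14) ≡ 53^(172-14) = 53^158 ≡ 15 (mod 173).
Giant steps γ_i = 37·15^i mod 173: γ_0=37, γ_1=36, γ_2=21, γ_3=142, γ_4=54, γ_5=118, γ_6=40, γ_7=81, γ_8=4 (in table at j=10).
x = i·n + j = 8·14 + 10 = 122.
Check: 53^122 ≡ 37 (mod 173).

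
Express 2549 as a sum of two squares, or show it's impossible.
7² + 50² (a=7, b=50)

Factorization: 2549 = 2549
By Fermat: n is sum of two squares iff every prime p ≡ 3 (mod 4) appears to even power.
All primes ≡ 3 (mod 4) appear to even power.
Search a = 0, 1, 2, … for 2549 - a² a perfect square: first hit at a = 7: 2549 - 49 = 2500 = 50².
2549 = 7² + 50² = 49 + 2500 ✓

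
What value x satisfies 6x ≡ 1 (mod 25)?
21

gcd(6, 25) = 1, so the inverse exists.
Extended Euclidean algorithm on (25, 6):
25 = 4 × 6 + 1  ⟹  1 = (1)·25 + (-4)·6
So (-4)·6 ≡ 1 (mod 25), i.e. 6^(-1) ≡ -4 ≡ 21 (mod 25).
Check: 6 × 21 = 126 ≡ 1 (mod 25)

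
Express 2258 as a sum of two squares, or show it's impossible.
7² + 47² (a=7, b=47)

Factorization: 2258 = 2 × 1129
By Fermat: n is sum of two squares iff every prime p ≡ 3 (mod 4) appears to even power.
All primes ≡ 3 (mod 4) appear to even power.
Search a = 0, 1, 2, … for 2258 - a² a perfect square: first hit at a = 7: 2258 - 49 = 2209 = 47².
2258 = 7² + 47² = 49 + 2209 ✓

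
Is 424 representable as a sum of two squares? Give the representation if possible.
10² + 18² (a=10, b=18)

Factorization: 424 = 2^3 × 53
By Fermat: n is sum of two squares iff every prime p ≡ 3 (mod 4) appears to even power.
All primes ≡ 3 (mod 4) appear to even power.
Search a = 0, 1, 2, … for 424 - a² a perfect square: first hit at a = 10: 424 - 100 = 324 = 18².
424 = 10² + 18² = 100 + 324 ✓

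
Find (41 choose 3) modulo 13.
0

Using Lucas' theorem:
Write n=41 and k=3 in base 13:
n in base 13: [3, 2]
k in base 13: [0, 3]
C(41,3) mod 13 = ∏ C(n_i, k_i) mod 13
Digit binomials (mod 13): C(3,0) = 1; C(2,3) = 0 (k_i > n_i)
Product: 1 × 0 = 0 ≡ 0 (mod 13)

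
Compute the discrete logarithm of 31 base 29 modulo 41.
4

Baby-step giant-step with step n = ⌈√41⌉ = 7.
Baby steps 29^j mod 41 (j:value) for j=0..6: 0:1, 1:29, 2:21, 3:35, 4:31, 5:38, 6:36.
h = 31 is already in the table at j=4, so x = 4.
Check: 29^4 ≡ 31 (mod 41).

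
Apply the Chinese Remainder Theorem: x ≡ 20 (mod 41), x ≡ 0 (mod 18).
594

Using Chinese Remainder Theorem:
M = 41 × 18 = 738
M1 = 18, M2 = 41
y1 = 18^(-1) mod 41 = 16
y2 = 41^(-1) mod 18 = 11
x = (20×18×16 + 0×41×11) mod 738 = 594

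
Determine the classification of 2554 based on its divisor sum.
deficient

Proper divisors of 2554: sum = 1 + 2 + 1277 = 1280
Since 1280 < 2554, 2554 is deficient.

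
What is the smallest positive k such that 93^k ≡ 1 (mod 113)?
112

113 is prime, so ord(93) divides φ(113) = 112.
Divisors of 112: 1, 2, 4, 7, 8, 14, 16, 28, 56, 112.
Repeated squaring: 93^1 ≡ 93, 93^2 ≡ 61, 93^4 ≡ 105, 93^8 ≡ 64, 93^16 ≡ 28, 93^32 ≡ 106, 93^64 ≡ 49 (mod 113).
Test 93^d mod 113 for each divisor d in increasing order:
93^1 ≡ 93
93^2 ≡ 61
93^4 ≡ 105
93^7 = 93^4·93^2·93^1 ≡ 42
93^8 ≡ 64
93^14 = 93^8·93^4·93^2 ≡ 69
93^16 ≡ 28
93^28 = 93^16·93^8·93^4 ≡ 15
93^56 = 93^32·93^16·93^8 ≡ 112
93^112 = 93^64·93^32·93^16 ≡ 1  ← first divisor giving 1
The order is 112.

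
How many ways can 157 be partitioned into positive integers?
80630964769

p(n) counts ways to write n as a sum of positive integers (order ignored).
Euler's pentagonal recurrence: p(k) = p(k-1) + p(k-2) - p(k-5) - p(k-7) + p(k-12) + p(k-15) - ... (offsets j(3j∓1)/2, signs ++--, p(0)=1, p(<0)=0).
DP table for k = 0..156: p(0)=1, p(1)=1, p(2)=2, p(3)=3, p(4)=5, p(5)=7, p(6)=11, p(7)=15, p(8)=22, p(9)=30, p(10)=42, p(11)=56, p(12)=77, p(13)=101, p(14)=135, p(15)=176, p(16)=231, p(17)=297, p(18)=385, p(19)=490, p(20)=627, p(21)=792, p(22)=1002, p(23)=1255, p(24)=1575, p(25)=1958, p(26)=2436, p(27)=3010, p(28)=3718, p(29)=4565, p(30)=5604, p(31)=6842, p(32)=8349, p(33)=10143, p(34)=12310, p(35)=14883, p(36)=17977, p(37)=21637, p(38)=26015, p(39)=31185, p(40)=37338, p(41)=44583, p(42)=53174, p(43)=63261, p(44)=75175, p(45)=89134, p(46)=105558, p(47)=124754, p(48)=147273, p(49)=173525, p(50)=204226, p(51)=239943, p(52)=281589, p(53)=329931, p(54)=386155, p(55)=451276, p(56)=526823, p(57)=614154, p(58)=715220, p(59)=831820, p(60)=966467, p(61)=1121505, p(62)=1300156, p(63)=1505499, p(64)=1741630, p(65)=2012558, p(66)=2323520, p(67)=2679689, p(68)=3087735, p(69)=3554345, p(70)=4087968, p(71)=4697205, p(72)=5392783, p(73)=6185689, p(74)=7089500, p(75)=8118264, p(76)=9289091, p(77)=10619863, p(78)=12132164, p(79)=13848650, p(80)=15796476, p(81)=18004327, p(82)=20506255, p(83)=23338469, p(84)=26543660, p(85)=30167357, p(86)=34262962, p(87)=38887673, p(88)=44108109, p(89)=49995925, p(90)=56634173, p(91)=64112359, p(92)=72533807, p(93)=82010177, p(94)=92669720, p(95)=104651419, p(96)=118114304, p(97)=133230930, p(98)=150198136, p(99)=169229875, p(100)=190569292, p(101)=214481126, p(102)=241265379, p(103)=271248950, p(104)=304801365, p(105)=342325709, p(106)=384276336, p(107)=431149389, p(108)=483502844, p(109)=541946240, p(110)=607163746, p(111)=679903203, p(112)=761002156, p(113)=851376628, p(114)=952050665, p(115)=1064144451, p(116)=1188908248, p(117)=1327710076, p(118)=1482074143, p(119)=1653668665, p(120)=1844349560, p(121)=2056148051, p(122)=2291320912, p(123)=2552338241, p(124)=2841940500, p(125)=3163127352, p(126)=3519222692, p(127)=3913864295, p(128)=4351078600, p(129)=4835271870, p(130)=5371315400, p(131)=5964539504, p(132)=6620830889, p(133)=7346629512, p(134)=8149040695, p(135)=9035836076, p(136)=10015581680, p(137)=11097645016, p(138)=12292341831, p(139)=13610949895, p(140)=15065878135, p(141)=16670689208, p(142)=18440293320, p(143)=20390982757, p(144)=22540654445, p(145)=24908858009, p(146)=27517052599, p(147)=30388671978, p(148)=33549419497, p(149)=37027355200, p(150)=40853235313, p(151)=45060624582, p(152)=49686288421, p(153)=54770336324, p(154)=60356673280, p(155)=66493182097, p(156)=73232243759.
Final step: p(157) = p(156) + p(155) - p(152) - p(150) + p(145) + p(142) - p(135) - p(131) + p(122) + p(117) - p(106) - p(100) + p(87) + p(80) - p(65) - p(57) + p(40) + p(31) - p(12) - p(2)
= 73232243759 + 66493182097 - 49686288421 - 40853235313 + 24908858009 + 18440293320 - 9035836076 - 5964539504 + 2291320912 + 1327710076 - 384276336 - 190569292 + 38887673 + 15796476 - 2012558 - 614154 + 37338 + 6842 - 77 - 2
= 80630964769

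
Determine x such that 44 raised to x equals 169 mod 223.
90

Baby-step giant-step with step n = ⌈√223⌉ = 15.
Baby steps 44^j mod 223 (j:value) for j=0..14: 0:1, 1:44, 2:152, 3:221, 4:135, 5:142, 6:4, 7:176, 8:162, 9:215, 10:94, 11:122, 12:16, 13:35, 14:202.
Giant-step multiplier: 44^(-15) ≡ 44^(222-15) = 44^207 ≡ 216 (mod 223).
Giant steps γ_i = 169·216^i mod 223: γ_0=169, γ_1=155, γ_2=30, γ_3=13, γ_4=132, γ_5=191, γ_6=1 (in table at j=0).
x = i·n + j = 6·15 + 0 = 90.
Check: 44^90 ≡ 169 (mod 223).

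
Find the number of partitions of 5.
7

p(n) counts ways to write n as a sum of positive integers (order ignored).
Examples: 5; 4 + 1; 3 + 2; 3 + 1 + 1; 2 + 2 + 1; ... (7 total)
p(5) = 7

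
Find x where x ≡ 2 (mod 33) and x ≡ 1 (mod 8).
233

Using Chinese Remainder Theorem:
M = 33 × 8 = 264
M1 = 8, M2 = 33
y1 = 8^(-1) mod 33 = 29
y2 = 33^(-1) mod 8 = 1
x = (2×8×29 + 1×33×1) mod 264 = 233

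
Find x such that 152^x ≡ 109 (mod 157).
100

Baby-step giant-step with step n = ⌈√157⌉ = 13.
Baby steps 152^j mod 157 (j:value) for j=0..12: 0:1, 1:152, 2:25, 3:32, 4:154, 5:15, 6:82, 7:61, 8:9, 9:112, 10:68, 11:131, 12:130.
Giant-step multiplier: 152^(-13) ≡ 152^(156-13) = 152^143 ≡ 107 (mod 157).
Giant steps γ_i = 109·107^i mod 157: γ_0=109, γ_1=45, γ_2=105, γ_3=88, γ_4=153, γ_5=43, γ_6=48, γ_7=112 (in table at j=9).
x = i·n + j = 7·13 + 9 = 100.
Check: 152^100 ≡ 109 (mod 157).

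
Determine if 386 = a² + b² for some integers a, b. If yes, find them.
5² + 19² (a=5, b=19)

Factorization: 386 = 2 × 193
By Fermat: n is sum of two squares iff every prime p ≡ 3 (mod 4) appears to even power.
All primes ≡ 3 (mod 4) appear to even power.
Search a = 0, 1, 2, … for 386 - a² a perfect square: first hit at a = 5: 386 - 25 = 361 = 19².
386 = 5² + 19² = 25 + 361 ✓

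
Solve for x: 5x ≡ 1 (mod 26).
21

gcd(5, 26) = 1, so the inverse exists.
Extended Euclidean algorithm on (26, 5):
26 = 5 × 5 + 1  ⟹  1 = (1)·26 + (-5)·5
So (-5)·5 ≡ 1 (mod 26), i.e. 5^(-1) ≡ -5 ≡ 21 (mod 26).
Check: 5 × 21 = 105 ≡ 1 (mod 26)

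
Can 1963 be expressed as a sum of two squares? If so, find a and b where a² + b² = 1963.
Not possible

Factorization: 1963 = 13 × 151
By Fermat: n is sum of two squares iff every prime p ≡ 3 (mod 4) appears to even power.
Prime(s) ≡ 3 (mod 4) with odd exponent: [(151, 1)]
Therefore 1963 cannot be expressed as a² + b².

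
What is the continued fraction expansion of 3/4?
[0; 1, 3]

Euclidean algorithm steps:
3 = 0 × 4 + 3
4 = 1 × 3 + 1
3 = 3 × 1 + 0
Continued fraction: [0; 1, 3]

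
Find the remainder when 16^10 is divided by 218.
16

Repeated squaring. Binary of 10 = 1010.
16^1 ≡ 16 (mod 218); 16^2 ≡ 38 (mod 218); 16^4 ≡ 136 (mod 218); 16^8 ≡ 184 (mod 218)
16^10 = 16^2 × 16^8 ≡ 16 (mod 218)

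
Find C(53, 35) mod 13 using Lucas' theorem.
0

Using Lucas' theorem:
Write n=53 and k=35 in base 13:
n in base 13: [4, 1]
k in base 13: [2, 9]
C(53,35) mod 13 = ∏ C(n_i, k_i) mod 13
Digit binomials (mod 13): C(4,2) = 6; C(1,9) = 0 (k_i > n_i)
Product: 6 × 0 = 0 ≡ 0 (mod 13)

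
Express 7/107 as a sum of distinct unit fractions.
1/16 + 1/343 + 1/195739 + 1/114941072624

Greedy algorithm:
7/107: ceiling(107/7) = 16, use 1/16
5/1712: ceiling(1712/5) = 343, use 1/343
3/587216: ceiling(587216/3) = 195739, use 1/195739
1/114941072624: ceiling(114941072624/1) = 114941072624, use 1/114941072624
Result: 7/107 = 1/16 + 1/343 + 1/195739 + 1/114941072624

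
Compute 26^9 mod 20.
16

Repeated squaring. Binary of 9 = 1001.
26^1 ≡ 6 (mod 20); 26^2 ≡ 16 (mod 20); 26^4 ≡ 16 (mod 20); 26^8 ≡ 16 (mod 20)
26^9 = 26^1 × 26^8 ≡ 16 (mod 20)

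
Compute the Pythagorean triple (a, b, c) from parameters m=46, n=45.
(91, 4140, 4141)

Euclid's formula: a = m² - n², b = 2mn, c = m² + n²
m = 46, n = 45
a = 46² - 45² = 2116 - 2025 = 91
b = 2 × 46 × 45 = 4140
c = 46² + 45² = 2116 + 2025 = 4141
Verification: 91² + 4140² = 8281 + 17139600 = 17147881 = 4141² ✓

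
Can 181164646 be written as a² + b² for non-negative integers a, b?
Not possible

Factorization: 181164646 = 2 × 13 × 191^3
By Fermat: n is sum of two squares iff every prime p ≡ 3 (mod 4) appears to even power.
Prime(s) ≡ 3 (mod 4) with odd exponent: [(191, 3)]
Therefore 181164646 cannot be expressed as a² + b².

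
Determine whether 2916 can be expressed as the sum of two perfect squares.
0² + 54² (a=0, b=54)

Factorization: 2916 = 2^2 × 3^6
By Fermat: n is sum of two squares iff every prime p ≡ 3 (mod 4) appears to even power.
All primes ≡ 3 (mod 4) appear to even power.
Search a = 0, 1, 2, … for 2916 - a² a perfect square: first hit at a = 0: 2916 - 0 = 2916 = 54².
2916 = 0² + 54² = 0 + 2916 ✓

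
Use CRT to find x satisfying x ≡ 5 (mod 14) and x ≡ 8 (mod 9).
89

Using Chinese Remainder Theorem:
M = 14 × 9 = 126
M1 = 9, M2 = 14
y1 = 9^(-1) mod 14 = 11
y2 = 14^(-1) mod 9 = 2
x = (5×9×11 + 8×14×2) mod 126 = 89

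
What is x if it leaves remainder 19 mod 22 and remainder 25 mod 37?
173

Using Chinese Remainder Theorem:
M = 22 × 37 = 814
M1 = 37, M2 = 22
y1 = 37^(-1) mod 22 = 3
y2 = 22^(-1) mod 37 = 32
x = (19×37×3 + 25×22×32) mod 814 = 173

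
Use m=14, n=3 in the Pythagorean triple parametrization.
(187, 84, 205)

Euclid's formula: a = m² - n², b = 2mn, c = m² + n²
m = 14, n = 3
a = 14² - 3² = 196 - 9 = 187
b = 2 × 14 × 3 = 84
c = 14² + 3² = 196 + 9 = 205
Verification: 187² + 84² = 34969 + 7056 = 42025 = 205² ✓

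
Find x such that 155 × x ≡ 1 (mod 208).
51

gcd(155, 208) = 1, so the inverse exists.
Extended Euclidean algorithm on (208, 155):
208 = 1 × 155 + 53  ⟹  53 = (1)·208 + (-1)·155
155 = 2 × 53 + 49  ⟹  49 = (-2)·208 + (3)·155
53 = 1 × 49 + 4  ⟹  4 = (3)·208 + (-4)·155
49 = 12 × 4 + 1  ⟹  1 = (-38)·208 + (51)·155
So (51)·155 ≡ 1 (mod 208), i.e. 155^(-1) ≡ 51 (mod 208).
Check: 155 × 51 = 7905 ≡ 1 (mod 208)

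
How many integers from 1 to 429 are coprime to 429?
240

429 = 3 × 11 × 13
φ(n) = n × ∏(1 - 1/p) for each prime p dividing n
φ(429) = 429 × (1 - 1/3) × (1 - 1/11) × (1 - 1/13) = 240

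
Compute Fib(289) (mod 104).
73

Matrix identity: Q^n = [[F_(n+1), F_n], [F_n, F_(n-1)]] with Q = [[1,1],[1,0]].
n = 289 = 100100001₂. Square-and-multiply, entries mod 104:
Q^1 = [[1,1],[1,0]]
Q^2 = (Q^1)² = [[2,1],[1,1]]
Q^4 = (Q^2)² = [[5,3],[3,2]]
Q^9 = (Q^4)²·Q = [[55,34],[34,21]]
Q^18 = (Q^9)² = [[21,88],[88,37]]
Q^36 = (Q^18)² = [[73,8],[8,65]]
Q^72 = (Q^36)² = [[89,64],[64,25]]
Q^144 = (Q^72)² = [[57,16],[16,41]]
Q^289 = (Q^144)²·Q = [[81,73],[73,8]]
F_289 mod 104 = Q^289[0][1] = 73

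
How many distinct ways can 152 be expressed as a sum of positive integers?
49686288421

p(n) counts ways to write n as a sum of positive integers (order ignored).
Euler's pentagonal recurrence: p(k) = p(k-1) + p(k-2) - p(k-5) - p(k-7) + p(k-12) + p(k-15) - ... (offsets j(3j∓1)/2, signs ++--, p(0)=1, p(<0)=0).
DP table for k = 0..151: p(0)=1, p(1)=1, p(2)=2, p(3)=3, p(4)=5, p(5)=7, p(6)=11, p(7)=15, p(8)=22, p(9)=30, p(10)=42, p(11)=56, p(12)=77, p(13)=101, p(14)=135, p(15)=176, p(16)=231, p(17)=297, p(18)=385, p(19)=490, p(20)=627, p(21)=792, p(22)=1002, p(23)=1255, p(24)=1575, p(25)=1958, p(26)=2436, p(27)=3010, p(28)=3718, p(29)=4565, p(30)=5604, p(31)=6842, p(32)=8349, p(33)=10143, p(34)=12310, p(35)=14883, p(36)=17977, p(37)=21637, p(38)=26015, p(39)=31185, p(40)=37338, p(41)=44583, p(42)=53174, p(43)=63261, p(44)=75175, p(45)=89134, p(46)=105558, p(47)=124754, p(48)=147273, p(49)=173525, p(50)=204226, p(51)=239943, p(52)=281589, p(53)=329931, p(54)=386155, p(55)=451276, p(56)=526823, p(57)=614154, p(58)=715220, p(59)=831820, p(60)=966467, p(61)=1121505, p(62)=1300156, p(63)=1505499, p(64)=1741630, p(65)=2012558, p(66)=2323520, p(67)=2679689, p(68)=3087735, p(69)=3554345, p(70)=4087968, p(71)=4697205, p(72)=5392783, p(73)=6185689, p(74)=7089500, p(75)=8118264, p(76)=9289091, p(77)=10619863, p(78)=12132164, p(79)=13848650, p(80)=15796476, p(81)=18004327, p(82)=20506255, p(83)=23338469, p(84)=26543660, p(85)=30167357, p(86)=34262962, p(87)=38887673, p(88)=44108109, p(89)=49995925, p(90)=56634173, p(91)=64112359, p(92)=72533807, p(93)=82010177, p(94)=92669720, p(95)=104651419, p(96)=118114304, p(97)=133230930, p(98)=150198136, p(99)=169229875, p(100)=190569292, p(101)=214481126, p(102)=241265379, p(103)=271248950, p(104)=304801365, p(105)=342325709, p(106)=384276336, p(107)=431149389, p(108)=483502844, p(109)=541946240, p(110)=607163746, p(111)=679903203, p(112)=761002156, p(113)=851376628, p(114)=952050665, p(115)=1064144451, p(116)=1188908248, p(117)=1327710076, p(118)=1482074143, p(119)=1653668665, p(120)=1844349560, p(121)=2056148051, p(122)=2291320912, p(123)=2552338241, p(124)=2841940500, p(125)=3163127352, p(126)=3519222692, p(127)=3913864295, p(128)=4351078600, p(129)=4835271870, p(130)=5371315400, p(131)=5964539504, p(132)=6620830889, p(133)=7346629512, p(134)=8149040695, p(135)=9035836076, p(136)=10015581680, p(137)=11097645016, p(138)=12292341831, p(139)=13610949895, p(140)=15065878135, p(141)=16670689208, p(142)=18440293320, p(143)=20390982757, p(144)=22540654445, p(145)=24908858009, p(146)=27517052599, p(147)=30388671978, p(148)=33549419497, p(149)=37027355200, p(150)=40853235313, p(151)=45060624582.
Final step: p(152) = p(151) + p(150) - p(147) - p(145) + p(140) + p(137) - p(130) - p(126) + p(117) + p(112) - p(101) - p(95) + p(82) + p(75) - p(60) - p(52) + p(35) + p(26) - p(7)
= 45060624582 + 40853235313 - 30388671978 - 24908858009 + 15065878135 + 11097645016 - 5371315400 - 3519222692 + 1327710076 + 761002156 - 214481126 - 104651419 + 20506255 + 8118264 - 966467 - 281589 + 14883 + 2436 - 15
= 49686288421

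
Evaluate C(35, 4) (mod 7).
0

Using Lucas' theorem:
Write n=35 and k=4 in base 7:
n in base 7: [5, 0]
k in base 7: [0, 4]
C(35,4) mod 7 = ∏ C(n_i, k_i) mod 7
Digit binomials (mod 7): C(5,0) = 1; C(0,4) = 0 (k_i > n_i)
Product: 1 × 0 = 0 ≡ 0 (mod 7)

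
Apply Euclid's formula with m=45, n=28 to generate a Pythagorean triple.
(1241, 2520, 2809)

Euclid's formula: a = m² - n², b = 2mn, c = m² + n²
m = 45, n = 28
a = 45² - 28² = 2025 - 784 = 1241
b = 2 × 45 × 28 = 2520
c = 45² + 28² = 2025 + 784 = 2809
Verification: 1241² + 2520² = 1540081 + 6350400 = 7890481 = 2809² ✓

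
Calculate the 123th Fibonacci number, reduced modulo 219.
200

Matrix identity: Q^n = [[F_(n+1), F_n], [F_n, F_(n-1)]] with Q = [[1,1],[1,0]].
n = 123 = 1111011₂. Square-and-multiply, entries mod 219:
Q^1 = [[1,1],[1,0]]
Q^3 = (Q^1)²·Q = [[3,2],[2,1]]
Q^7 = (Q^3)²·Q = [[21,13],[13,8]]
Q^15 = (Q^7)²·Q = [[111,172],[172,158]]
Q^30 = (Q^15)² = [[76,59],[59,17]]
Q^61 = (Q^30)²·Q = [[71,59],[59,12]]
Q^123 = (Q^61)²·Q = [[60,200],[200,79]]
F_123 mod 219 = Q^123[0][1] = 200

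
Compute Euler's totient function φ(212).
104

212 = 2^2 × 53
φ(n) = n × ∏(1 - 1/p) for each prime p dividing n
φ(212) = 212 × (1 - 1/2) × (1 - 1/53) = 104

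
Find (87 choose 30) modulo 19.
4

Using Lucas' theorem:
Write n=87 and k=30 in base 19:
n in base 19: [4, 11]
k in base 19: [1, 11]
C(87,30) mod 19 = ∏ C(n_i, k_i) mod 19
Digit binomials (mod 19): C(4,1) = 4; C(11,11) = 1
Product: 4 × 1 = 4 ≡ 4 (mod 19)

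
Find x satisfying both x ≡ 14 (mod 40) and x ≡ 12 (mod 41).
94

Using Chinese Remainder Theorem:
M = 40 × 41 = 1640
M1 = 41, M2 = 40
y1 = 41^(-1) mod 40 = 1
y2 = 40^(-1) mod 41 = 40
x = (14×41×1 + 12×40×40) mod 1640 = 94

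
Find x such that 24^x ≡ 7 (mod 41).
3

Baby-step giant-step with step n = ⌈√41⌉ = 7.
Baby steps 24^j mod 41 (j:value) for j=0..6: 0:1, 1:24, 2:2, 3:7, 4:4, 5:14, 6:8.
h = 7 is already in the table at j=3, so x = 3.
Check: 24^3 ≡ 7 (mod 41).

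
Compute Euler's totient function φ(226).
112

226 = 2 × 113
φ(n) = n × ∏(1 - 1/p) for each prime p dividing n
φ(226) = 226 × (1 - 1/2) × (1 - 1/113) = 112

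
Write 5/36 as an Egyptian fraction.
1/8 + 1/72

Greedy algorithm:
5/36: ceiling(36/5) = 8, use 1/8
1/72: ceiling(72/1) = 72, use 1/72
Result: 5/36 = 1/8 + 1/72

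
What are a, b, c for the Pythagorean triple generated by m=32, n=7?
(975, 448, 1073)

Euclid's formula: a = m² - n², b = 2mn, c = m² + n²
m = 32, n = 7
a = 32² - 7² = 1024 - 49 = 975
b = 2 × 32 × 7 = 448
c = 32² + 7² = 1024 + 49 = 1073
Verification: 975² + 448² = 950625 + 200704 = 1151329 = 1073² ✓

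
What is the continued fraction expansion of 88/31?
[2; 1, 5, 5]

Euclidean algorithm steps:
88 = 2 × 31 + 26
31 = 1 × 26 + 5
26 = 5 × 5 + 1
5 = 5 × 1 + 0
Continued fraction: [2; 1, 5, 5]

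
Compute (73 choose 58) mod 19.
16

Using Lucas' theorem:
Write n=73 and k=58 in base 19:
n in base 19: [3, 16]
k in base 19: [3, 1]
C(73,58) mod 19 = ∏ C(n_i, k_i) mod 19
Digit binomials (mod 19): C(3,3) = 1; C(16,1) = 16
Product: 1 × 16 = 16 ≡ 16 (mod 19)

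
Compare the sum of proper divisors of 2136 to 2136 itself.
abundant

Proper divisors of 2136: sum = 1 + 2 + 3 + 4 + 6 + 8 + 12 + 24 + 89 + 178 + 267 + 356 + 534 + 712 + 1068 = 3264
Since 3264 > 2136, 2136 is abundant.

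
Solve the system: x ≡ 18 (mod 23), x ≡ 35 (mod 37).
294

Using Chinese Remainder Theorem:
M = 23 × 37 = 851
M1 = 37, M2 = 23
y1 = 37^(-1) mod 23 = 5
y2 = 23^(-1) mod 37 = 29
x = (18×37×5 + 35×23×29) mod 851 = 294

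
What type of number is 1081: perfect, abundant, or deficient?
deficient

Proper divisors of 1081: sum = 1 + 23 + 47 = 71
Since 71 < 1081, 1081 is deficient.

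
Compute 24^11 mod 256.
0

Repeated squaring. Binary of 11 = 1011.
24^1 ≡ 24 (mod 256); 24^2 ≡ 64 (mod 256); 24^4 ≡ 0 (mod 256); 24^8 ≡ 0 (mod 256)
24^11 = 24^1 × 24^2 × 24^8 ≡ 0 (mod 256)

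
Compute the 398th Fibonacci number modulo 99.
98

Matrix identity: Q^n = [[F_(n+1), F_n], [F_n, F_(n-1)]] with Q = [[1,1],[1,0]].
n = 398 = 110001110₂. Square-and-multiply, entries mod 99:
Q^1 = [[1,1],[1,0]]
Q^3 = (Q^1)²·Q = [[3,2],[2,1]]
Q^6 = (Q^3)² = [[13,8],[8,5]]
Q^12 = (Q^6)² = [[35,45],[45,89]]
Q^24 = (Q^12)² = [[82,36],[36,46]]
Q^49 = (Q^24)²·Q = [[55,1],[1,54]]
Q^99 = (Q^49)²·Q = [[66,56],[56,10]]
Q^199 = (Q^99)²·Q = [[66,67],[67,98]]
Q^398 = (Q^199)² = [[34,98],[98,35]]
F_398 mod 99 = Q^398[0][1] = 98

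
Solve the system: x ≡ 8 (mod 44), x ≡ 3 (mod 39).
1680

Using Chinese Remainder Theorem:
M = 44 × 39 = 1716
M1 = 39, M2 = 44
y1 = 39^(-1) mod 44 = 35
y2 = 44^(-1) mod 39 = 8
x = (8×39×35 + 3×44×8) mod 1716 = 1680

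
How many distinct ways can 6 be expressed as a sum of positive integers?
11

p(n) counts ways to write n as a sum of positive integers (order ignored).
Examples: 6; 5 + 1; 4 + 2; 4 + 1 + 1; 3 + 3; ... (11 total)
p(6) = 11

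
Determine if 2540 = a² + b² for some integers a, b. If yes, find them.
Not possible

Factorization: 2540 = 2^2 × 5 × 127
By Fermat: n is sum of two squares iff every prime p ≡ 3 (mod 4) appears to even power.
Prime(s) ≡ 3 (mod 4) with odd exponent: [(127, 1)]
Therefore 2540 cannot be expressed as a² + b².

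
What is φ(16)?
8

16 = 2^4
φ(n) = n × ∏(1 - 1/p) for each prime p dividing n
φ(16) = 16 × (1 - 1/2) = 8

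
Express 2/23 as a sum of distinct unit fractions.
1/12 + 1/276

Greedy algorithm:
2/23: ceiling(23/2) = 12, use 1/12
1/276: ceiling(276/1) = 276, use 1/276
Result: 2/23 = 1/12 + 1/276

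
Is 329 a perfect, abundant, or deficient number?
deficient

Proper divisors of 329: sum = 1 + 7 + 47 = 55
Since 55 < 329, 329 is deficient.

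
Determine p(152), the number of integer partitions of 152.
49686288421

p(n) counts ways to write n as a sum of positive integers (order ignored).
Euler's pentagonal recurrence: p(k) = p(k-1) + p(k-2) - p(k-5) - p(k-7) + p(k-12) + p(k-15) - ... (offsets j(3j∓1)/2, signs ++--, p(0)=1, p(<0)=0).
DP table for k = 0..151: p(0)=1, p(1)=1, p(2)=2, p(3)=3, p(4)=5, p(5)=7, p(6)=11, p(7)=15, p(8)=22, p(9)=30, p(10)=42, p(11)=56, p(12)=77, p(13)=101, p(14)=135, p(15)=176, p(16)=231, p(17)=297, p(18)=385, p(19)=490, p(20)=627, p(21)=792, p(22)=1002, p(23)=1255, p(24)=1575, p(25)=1958, p(26)=2436, p(27)=3010, p(28)=3718, p(29)=4565, p(30)=5604, p(31)=6842, p(32)=8349, p(33)=10143, p(34)=12310, p(35)=14883, p(36)=17977, p(37)=21637, p(38)=26015, p(39)=31185, p(40)=37338, p(41)=44583, p(42)=53174, p(43)=63261, p(44)=75175, p(45)=89134, p(46)=105558, p(47)=124754, p(48)=147273, p(49)=173525, p(50)=204226, p(51)=239943, p(52)=281589, p(53)=329931, p(54)=386155, p(55)=451276, p(56)=526823, p(57)=614154, p(58)=715220, p(59)=831820, p(60)=966467, p(61)=1121505, p(62)=1300156, p(63)=1505499, p(64)=1741630, p(65)=2012558, p(66)=2323520, p(67)=2679689, p(68)=3087735, p(69)=3554345, p(70)=4087968, p(71)=4697205, p(72)=5392783, p(73)=6185689, p(74)=7089500, p(75)=8118264, p(76)=9289091, p(77)=10619863, p(78)=12132164, p(79)=13848650, p(80)=15796476, p(81)=18004327, p(82)=20506255, p(83)=23338469, p(84)=26543660, p(85)=30167357, p(86)=34262962, p(87)=38887673, p(88)=44108109, p(89)=49995925, p(90)=56634173, p(91)=64112359, p(92)=72533807, p(93)=82010177, p(94)=92669720, p(95)=104651419, p(96)=118114304, p(97)=133230930, p(98)=150198136, p(99)=169229875, p(100)=190569292, p(101)=214481126, p(102)=241265379, p(103)=271248950, p(104)=304801365, p(105)=342325709, p(106)=384276336, p(107)=431149389, p(108)=483502844, p(109)=541946240, p(110)=607163746, p(111)=679903203, p(112)=761002156, p(113)=851376628, p(114)=952050665, p(115)=1064144451, p(116)=1188908248, p(117)=1327710076, p(118)=1482074143, p(119)=1653668665, p(120)=1844349560, p(121)=2056148051, p(122)=2291320912, p(123)=2552338241, p(124)=2841940500, p(125)=3163127352, p(126)=3519222692, p(127)=3913864295, p(128)=4351078600, p(129)=4835271870, p(130)=5371315400, p(131)=5964539504, p(132)=6620830889, p(133)=7346629512, p(134)=8149040695, p(135)=9035836076, p(136)=10015581680, p(137)=11097645016, p(138)=12292341831, p(139)=13610949895, p(140)=15065878135, p(141)=16670689208, p(142)=18440293320, p(143)=20390982757, p(144)=22540654445, p(145)=24908858009, p(146)=27517052599, p(147)=30388671978, p(148)=33549419497, p(149)=37027355200, p(150)=40853235313, p(151)=45060624582.
Final step: p(152) = p(151) + p(150) - p(147) - p(145) + p(140) + p(137) - p(130) - p(126) + p(117) + p(112) - p(101) - p(95) + p(82) + p(75) - p(60) - p(52) + p(35) + p(26) - p(7)
= 45060624582 + 40853235313 - 30388671978 - 24908858009 + 15065878135 + 11097645016 - 5371315400 - 3519222692 + 1327710076 + 761002156 - 214481126 - 104651419 + 20506255 + 8118264 - 966467 - 281589 + 14883 + 2436 - 15
= 49686288421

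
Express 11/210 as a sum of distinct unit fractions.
1/20 + 1/420

Greedy algorithm:
11/210: ceiling(210/11) = 20, use 1/20
1/420: ceiling(420/1) = 420, use 1/420
Result: 11/210 = 1/20 + 1/420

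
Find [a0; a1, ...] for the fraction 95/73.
[1; 3, 3, 7]

Euclidean algorithm steps:
95 = 1 × 73 + 22
73 = 3 × 22 + 7
22 = 3 × 7 + 1
7 = 7 × 1 + 0
Continued fraction: [1; 3, 3, 7]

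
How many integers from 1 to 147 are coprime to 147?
84

147 = 3 × 7^2
φ(n) = n × ∏(1 - 1/p) for each prime p dividing n
φ(147) = 147 × (1 - 1/3) × (1 - 1/7) = 84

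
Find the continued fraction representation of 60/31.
[1; 1, 14, 2]

Euclidean algorithm steps:
60 = 1 × 31 + 29
31 = 1 × 29 + 2
29 = 14 × 2 + 1
2 = 2 × 1 + 0
Continued fraction: [1; 1, 14, 2]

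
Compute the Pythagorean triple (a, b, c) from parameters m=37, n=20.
(969, 1480, 1769)

Euclid's formula: a = m² - n², b = 2mn, c = m² + n²
m = 37, n = 20
a = 37² - 20² = 1369 - 400 = 969
b = 2 × 37 × 20 = 1480
c = 37² + 20² = 1369 + 400 = 1769
Verification: 969² + 1480² = 938961 + 2190400 = 3129361 = 1769² ✓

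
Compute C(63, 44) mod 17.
11

Using Lucas' theorem:
Write n=63 and k=44 in base 17:
n in base 17: [3, 12]
k in base 17: [2, 10]
C(63,44) mod 17 = ∏ C(n_i, k_i) mod 17
Digit binomials (mod 17): C(3,2) = 3; C(12,10) = 66 ≡ 15
Product: 3 × 15 = 45 ≡ 11 (mod 17)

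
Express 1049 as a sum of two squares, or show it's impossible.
5² + 32² (a=5, b=32)

Factorization: 1049 = 1049
By Fermat: n is sum of two squares iff every prime p ≡ 3 (mod 4) appears to even power.
All primes ≡ 3 (mod 4) appear to even power.
Search a = 0, 1, 2, … for 1049 - a² a perfect square: first hit at a = 5: 1049 - 25 = 1024 = 32².
1049 = 5² + 32² = 25 + 1024 ✓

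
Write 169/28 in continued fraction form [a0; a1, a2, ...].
[6; 28]

Euclidean algorithm steps:
169 = 6 × 28 + 1
28 = 28 × 1 + 0
Continued fraction: [6; 28]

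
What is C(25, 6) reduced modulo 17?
11

Using Lucas' theorem:
Write n=25 and k=6 in base 17:
n in base 17: [1, 8]
k in base 17: [0, 6]
C(25,6) mod 17 = ∏ C(n_i, k_i) mod 17
Digit binomials (mod 17): C(1,0) = 1; C(8,6) = 28 ≡ 11
Product: 1 × 11 = 11 ≡ 11 (mod 17)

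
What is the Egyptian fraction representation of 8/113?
1/15 + 1/243 + 1/68648 + 1/9425027160

Greedy algorithm:
8/113: ceiling(113/8) = 15, use 1/15
7/1695: ceiling(1695/7) = 243, use 1/243
2/137295: ceiling(137295/2) = 68648, use 1/68648
1/9425027160: ceiling(9425027160/1) = 9425027160, use 1/9425027160
Result: 8/113 = 1/15 + 1/243 + 1/68648 + 1/9425027160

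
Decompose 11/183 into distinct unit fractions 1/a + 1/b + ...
1/17 + 1/778 + 1/2420358

Greedy algorithm:
11/183: ceiling(183/11) = 17, use 1/17
4/3111: ceiling(3111/4) = 778, use 1/778
1/2420358: ceiling(2420358/1) = 2420358, use 1/2420358
Result: 11/183 = 1/17 + 1/778 + 1/2420358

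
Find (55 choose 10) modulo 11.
0

Using Lucas' theorem:
Write n=55 and k=10 in base 11:
n in base 11: [5, 0]
k in base 11: [0, 10]
C(55,10) mod 11 = ∏ C(n_i, k_i) mod 11
Digit binomials (mod 11): C(5,0) = 1; C(0,10) = 0 (k_i > n_i)
Product: 1 × 0 = 0 ≡ 0 (mod 11)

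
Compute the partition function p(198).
3345365983698

p(n) counts ways to write n as a sum of positive integers (order ignored).
Euler's pentagonal recurrence: p(k) = p(k-1) + p(k-2) - p(k-5) - p(k-7) + p(k-12) + p(k-15) - ... (offsets j(3j∓1)/2, signs ++--, p(0)=1, p(<0)=0).
DP table for k = 0..197: p(0)=1, p(1)=1, p(2)=2, p(3)=3, p(4)=5, p(5)=7, p(6)=11, p(7)=15, p(8)=22, p(9)=30, p(10)=42, p(11)=56, p(12)=77, p(13)=101, p(14)=135, p(15)=176, p(16)=231, p(17)=297, p(18)=385, p(19)=490, p(20)=627, p(21)=792, p(22)=1002, p(23)=1255, p(24)=1575, p(25)=1958, p(26)=2436, p(27)=3010, p(28)=3718, p(29)=4565, p(30)=5604, p(31)=6842, p(32)=8349, p(33)=10143, p(34)=12310, p(35)=14883, p(36)=17977, p(37)=21637, p(38)=26015, p(39)=31185, p(40)=37338, p(41)=44583, p(42)=53174, p(43)=63261, p(44)=75175, p(45)=89134, p(46)=105558, p(47)=124754, p(48)=147273, p(49)=173525, p(50)=204226, p(51)=239943, p(52)=281589, p(53)=329931, p(54)=386155, p(55)=451276, p(56)=526823, p(57)=614154, p(58)=715220, p(59)=831820, p(60)=966467, p(61)=1121505, p(62)=1300156, p(63)=1505499, p(64)=1741630, p(65)=2012558, p(66)=2323520, p(67)=2679689, p(68)=3087735, p(69)=3554345, p(70)=4087968, p(71)=4697205, p(72)=5392783, p(73)=6185689, p(74)=7089500, p(75)=8118264, p(76)=9289091, p(77)=10619863, p(78)=12132164, p(79)=13848650, p(80)=15796476, p(81)=18004327, p(82)=20506255, p(83)=23338469, p(84)=26543660, p(85)=30167357, p(86)=34262962, p(87)=38887673, p(88)=44108109, p(89)=49995925, p(90)=56634173, p(91)=64112359, p(92)=72533807, p(93)=82010177, p(94)=92669720, p(95)=104651419, p(96)=118114304, p(97)=133230930, p(98)=150198136, p(99)=169229875, p(100)=190569292, p(101)=214481126, p(102)=241265379, p(103)=271248950, p(104)=304801365, p(105)=342325709, p(106)=384276336, p(107)=431149389, p(108)=483502844, p(109)=541946240, p(110)=607163746, p(111)=679903203, p(112)=761002156, p(113)=851376628, p(114)=952050665, p(115)=1064144451, p(116)=1188908248, p(117)=1327710076, p(118)=1482074143, p(119)=1653668665, p(120)=1844349560, p(121)=2056148051, p(122)=2291320912, p(123)=2552338241, p(124)=2841940500, p(125)=3163127352, p(126)=3519222692, p(127)=3913864295, p(128)=4351078600, p(129)=4835271870, p(130)=5371315400, p(131)=5964539504, p(132)=6620830889, p(133)=7346629512, p(134)=8149040695, p(135)=9035836076, p(136)=10015581680, p(137)=11097645016, p(138)=12292341831, p(139)=13610949895, p(140)=15065878135, p(141)=16670689208, p(142)=18440293320, p(143)=20390982757, p(144)=22540654445, p(145)=24908858009, p(146)=27517052599, p(147)=30388671978, p(148)=33549419497, p(149)=37027355200, p(150)=40853235313, p(151)=45060624582, p(152)=49686288421, p(153)=54770336324, p(154)=60356673280, p(155)=66493182097, p(156)=73232243759, p(157)=80630964769, p(158)=88751778802, p(159)=97662728555, p(160)=107438159466, p(161)=118159068427, p(162)=129913904637, p(163)=142798995930, p(164)=156919475295, p(165)=172389800255, p(166)=189334822579, p(167)=207890420102, p(168)=228204732751, p(169)=250438925115, p(170)=274768617130, p(171)=301384802048, p(172)=330495499613, p(173)=362326859895, p(174)=397125074750, p(175)=435157697830, p(176)=476715857290, p(177)=522115831195, p(178)=571701605655, p(179)=625846753120, p(180)=684957390936, p(181)=749474411781, p(182)=819876908323, p(183)=896684817527, p(184)=980462880430, p(185)=1071823774337, p(186)=1171432692373, p(187)=1280011042268, p(188)=1398341745571, p(189)=1527273599625, p(190)=1667727404093, p(191)=1820701100652, p(192)=1987276856363, p(193)=2168627105469, p(194)=2366022741845, p(195)=2580840212973, p(196)=2814570987591, p(197)=3068829878530.
Final step: p(198) = p(197) + p(196) - p(193) - p(191) + p(186) + p(183) - p(176) - p(172) + p(163) + p(158) - p(147) - p(141) + p(128) + p(121) - p(106) - p(98) + p(81) + p(72) - p(53) - p(43) + p(22) + p(11)
= 3068829878530 + 2814570987591 - 2168627105469 - 1820701100652 + 1171432692373 + 896684817527 - 476715857290 - 330495499613 + 142798995930 + 88751778802 - 30388671978 - 16670689208 + 4351078600 + 2056148051 - 384276336 - 150198136 + 18004327 + 5392783 - 329931 - 63261 + 1002 + 56
= 3345365983698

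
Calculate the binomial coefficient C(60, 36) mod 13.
0

Using Lucas' theorem:
Write n=60 and k=36 in base 13:
n in base 13: [4, 8]
k in base 13: [2, 10]
C(60,36) mod 13 = ∏ C(n_i, k_i) mod 13
Digit binomials (mod 13): C(4,2) = 6; C(8,10) = 0 (k_i > n_i)
Product: 6 × 0 = 0 ≡ 0 (mod 13)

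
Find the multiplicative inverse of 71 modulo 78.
11

gcd(71, 78) = 1, so the inverse exists.
Extended Euclidean algorithm on (78, 71):
78 = 1 × 71 + 7  ⟹  7 = (1)·78 + (-1)·71
71 = 10 × 7 + 1  ⟹  1 = (-10)·78 + (11)·71
So (11)·71 ≡ 1 (mod 78), i.e. 71^(-1) ≡ 11 (mod 78).
Check: 71 × 11 = 781 ≡ 1 (mod 78)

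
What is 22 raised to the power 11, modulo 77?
22

Repeated squaring. Binary of 11 = 1011.
22^1 ≡ 22 (mod 77); 22^2 ≡ 22 (mod 77); 22^4 ≡ 22 (mod 77); 22^8 ≡ 22 (mod 77)
22^11 = 22^1 × 22^2 × 22^8 ≡ 22 (mod 77)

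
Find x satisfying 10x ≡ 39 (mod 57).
x ≡ 21 (mod 57)

gcd(10, 57) = 1, which divides 39, so solutions exist.
Find 10^(-1) mod 57 by the extended Euclidean algorithm:
57 = 5 × 10 + 7  ⟹  7 = (1)·57 + (-5)·10
10 = 1 × 7 + 3  ⟹  3 = (-1)·57 + (6)·10
7 = 2 × 3 + 1  ⟹  1 = (3)·57 + (-17)·10
So (-17)·10 ≡ 1 (mod 57), i.e. 10^(-1) ≡ -17 ≡ 40 (mod 57).
x ≡ 40 × 39 = 1560 ≡ 21 (mod 57).
Check: 10 × 21 = 210 ≡ 39 (mod 57).
Unique solution: x ≡ 21 (mod 57)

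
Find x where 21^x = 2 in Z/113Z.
76

Baby-step giant-step with step n = ⌈√113⌉ = 11.
Baby steps 21^j mod 113 (j:value) for j=0..10: 0:1, 1:21, 2:102, 3:108, 4:8, 5:55, 6:25, 7:73, 8:64, 9:101, 10:87.
Giant-step multiplier: 21^(-11) ≡ 21^(112-11) = 21^101 ≡ 6 (mod 113).
Giant steps γ_i = 2·6^i mod 113: γ_0=2, γ_1=12, γ_2=72, γ_3=93, γ_4=106, γ_5=71, γ_6=87 (in table at j=10).
x = i·n + j = 6·11 + 10 = 76.
Check: 21^76 ≡ 2 (mod 113).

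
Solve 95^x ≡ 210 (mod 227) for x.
92

Baby-step giant-step with step n = ⌈√227⌉ = 16.
Baby steps 95^j mod 227 (j:value) for j=0..15: 0:1, 1:95, 2:172, 3:223, 4:74, 5:220, 6:16, 7:158, 8:28, 9:163, 10:49, 11:115, 12:29, 13:31, 14:221, 15:111.
Giant-step multiplier: 95^(-16) ≡ 95^(226-16) = 95^210 ≡ 108 (mod 227).
Giant steps γ_i = 210·108^i mod 227: γ_0=210, γ_1=207, γ_2=110, γ_3=76, γ_4=36, γ_5=29 (in table at j=12).
x = i·n + j = 5·16 + 12 = 92.
Check: 95^92 ≡ 210 (mod 227).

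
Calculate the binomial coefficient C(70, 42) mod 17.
0

Using Lucas' theorem:
Write n=70 and k=42 in base 17:
n in base 17: [4, 2]
k in base 17: [2, 8]
C(70,42) mod 17 = ∏ C(n_i, k_i) mod 17
Digit binomials (mod 17): C(4,2) = 6; C(2,8) = 0 (k_i > n_i)
Product: 6 × 0 = 0 ≡ 0 (mod 17)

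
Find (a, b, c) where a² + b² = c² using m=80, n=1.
(6399, 160, 6401)

Euclid's formula: a = m² - n², b = 2mn, c = m² + n²
m = 80, n = 1
a = 80² - 1² = 6400 - 1 = 6399
b = 2 × 80 × 1 = 160
c = 80² + 1² = 6400 + 1 = 6401
Verification: 6399² + 160² = 40947201 + 25600 = 40972801 = 6401² ✓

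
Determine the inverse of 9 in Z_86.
67

gcd(9, 86) = 1, so the inverse exists.
Extended Euclidean algorithm on (86, 9):
86 = 9 × 9 + 5  ⟹  5 = (1)·86 + (-9)·9
9 = 1 × 5 + 4  ⟹  4 = (-1)·86 + (10)·9
5 = 1 × 4 + 1  ⟹  1 = (2)·86 + (-19)·9
So (-19)·9 ≡ 1 (mod 86), i.e. 9^(-1) ≡ -19 ≡ 67 (mod 86).
Check: 9 × 67 = 603 ≡ 1 (mod 86)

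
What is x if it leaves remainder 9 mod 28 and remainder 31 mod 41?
933

Using Chinese Remainder Theorem:
M = 28 × 41 = 1148
M1 = 41, M2 = 28
y1 = 41^(-1) mod 28 = 13
y2 = 28^(-1) mod 41 = 22
x = (9×41×13 + 31×28×22) mod 1148 = 933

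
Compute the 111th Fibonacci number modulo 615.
34

Matrix identity: Q^n = [[F_(n+1), F_n], [F_n, F_(n-1)]] with Q = [[1,1],[1,0]].
n = 111 = 1101111₂. Square-and-multiply, entries mod 615:
Q^1 = [[1,1],[1,0]]
Q^3 = (Q^1)²·Q = [[3,2],[2,1]]
Q^6 = (Q^3)² = [[13,8],[8,5]]
Q^13 = (Q^6)²·Q = [[377,233],[233,144]]
Q^27 = (Q^13)²·Q = [[471,233],[233,238]]
Q^55 = (Q^27)²·Q = [[372,610],[610,377]]
Q^111 = (Q^55)²·Q = [[594,34],[34,560]]
F_111 mod 615 = Q^111[0][1] = 34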